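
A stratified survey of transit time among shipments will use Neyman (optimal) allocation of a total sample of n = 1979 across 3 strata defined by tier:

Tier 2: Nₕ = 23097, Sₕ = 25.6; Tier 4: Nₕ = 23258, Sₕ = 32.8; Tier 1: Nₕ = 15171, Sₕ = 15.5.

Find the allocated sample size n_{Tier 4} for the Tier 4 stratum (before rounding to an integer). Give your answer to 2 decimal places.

Neyman allocation: nₕ = n·NₕSₕ / Σⱼ NⱼSⱼ.
Σ NⱼSⱼ = 23097·25.6 + 23258·32.8 + 15171·15.5 = 1.5892961 × 10^6.
n_{Tier 4} = 1979·23258·32.8 / (1.5892961 × 10^6) = 949.92.

949.92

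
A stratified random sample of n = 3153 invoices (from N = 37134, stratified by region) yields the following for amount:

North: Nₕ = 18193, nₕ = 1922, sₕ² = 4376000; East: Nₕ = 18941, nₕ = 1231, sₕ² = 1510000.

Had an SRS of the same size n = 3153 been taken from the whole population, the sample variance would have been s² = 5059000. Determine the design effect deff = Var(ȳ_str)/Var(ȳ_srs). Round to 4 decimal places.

0.5361

Var(ȳ_str) = Σ Wₕ²(1−fₕ)sₕ²/nₕ with Wₕ = Nₕ/37134:
  North: (18193/37134)²·(1−1922/18193)·4376000/1922 = 488.7638
  East: (18941/37134)²·(1−1231/18941)·1510000/1231 = 298.39868
  → Var(ȳ_str) = 787.16248.
Var(ȳ_srs) = (1 − 3153/37134)·5059000/3153 = 1468.2673.
deff = 787.16248 / 1468.2673 = 0.5361.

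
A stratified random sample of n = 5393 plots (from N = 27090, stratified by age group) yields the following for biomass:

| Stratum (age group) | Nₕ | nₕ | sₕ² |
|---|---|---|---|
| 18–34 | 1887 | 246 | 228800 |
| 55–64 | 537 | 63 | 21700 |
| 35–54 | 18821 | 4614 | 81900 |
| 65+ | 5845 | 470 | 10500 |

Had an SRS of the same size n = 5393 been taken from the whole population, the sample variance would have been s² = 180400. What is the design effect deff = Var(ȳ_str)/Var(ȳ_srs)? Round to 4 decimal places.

0.4280

Var(ȳ_str) = Σ Wₕ²(1−fₕ)sₕ²/nₕ with Wₕ = Nₕ/27090:
  18–34: (1887/27090)²·(1−246/1887)·228800/246 = 3.9244914
  55–64: (537/27090)²·(1−63/537)·21700/63 = 0.11946861
  35–54: (18821/27090)²·(1−4614/18821)·81900/4614 = 6.4674544
  65+: (5845/27090)²·(1−470/5845)·10500/470 = 0.95639306
  → Var(ȳ_str) = 11.467807.
Var(ȳ_srs) = (1 − 5393/27090)·180400/5393 = 26.791486.
deff = 11.467807 / 26.791486 = 0.4280.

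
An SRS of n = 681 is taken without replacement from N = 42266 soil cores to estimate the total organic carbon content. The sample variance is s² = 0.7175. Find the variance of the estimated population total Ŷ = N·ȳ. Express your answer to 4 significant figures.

1.852 × 10^6

Var(Ŷ) = N²·Var(ȳ) = N²·(1 − n/N)·s²/n.
f = 681/42266 = 0.01611224; Var(ȳ) = 0.98388776·0.7175/681 = 0.0010366218.
Var(Ŷ) = 42266² · 0.0010366218 = 1.8518365 × 10^6.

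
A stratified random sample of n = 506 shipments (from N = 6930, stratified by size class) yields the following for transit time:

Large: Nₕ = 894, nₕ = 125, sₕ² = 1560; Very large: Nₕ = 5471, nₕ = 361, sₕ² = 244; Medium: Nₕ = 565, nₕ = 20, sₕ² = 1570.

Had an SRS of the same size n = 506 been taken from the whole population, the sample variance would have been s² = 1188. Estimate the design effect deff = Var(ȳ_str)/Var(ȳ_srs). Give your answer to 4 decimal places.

0.4941

Var(ȳ_str) = Σ Wₕ²(1−fₕ)sₕ²/nₕ with Wₕ = Nₕ/6930:
  Large: (894/6930)²·(1−125/894)·1560/125 = 0.17865368
  Very large: (5471/6930)²·(1−361/5471)·244/361 = 0.39346288
  Medium: (565/6930)²·(1−20/565)·1570/20 = 0.50332458
  → Var(ȳ_str) = 1.0754411.
Var(ȳ_srs) = (1 − 506/6930)·1188/506 = 2.1763975.
deff = 1.0754411 / 2.1763975 = 0.4941.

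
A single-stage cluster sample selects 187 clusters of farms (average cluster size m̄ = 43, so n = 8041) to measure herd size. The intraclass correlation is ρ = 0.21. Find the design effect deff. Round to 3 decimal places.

deff = 1 + (43 − 1)·0.21 = 1 + 8.82 = 9.82.

9.820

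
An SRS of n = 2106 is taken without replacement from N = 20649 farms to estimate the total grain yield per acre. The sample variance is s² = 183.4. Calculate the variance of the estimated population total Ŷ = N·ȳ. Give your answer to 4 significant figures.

3.334 × 10^7

Var(Ŷ) = N²·Var(ȳ) = N²·(1 − n/N)·s²/n.
f = 2106/20649 = 0.10199041; Var(ȳ) = 0.89800959·183.4/2106 = 0.078202734.
Var(Ŷ) = 20649² · 0.078202734 = 3.3344176 × 10^7.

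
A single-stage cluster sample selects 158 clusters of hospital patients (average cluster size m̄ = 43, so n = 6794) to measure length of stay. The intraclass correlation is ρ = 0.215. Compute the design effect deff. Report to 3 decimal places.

deff = 1 + (43 − 1)·0.215 = 1 + 9.03 = 10.03.

10.030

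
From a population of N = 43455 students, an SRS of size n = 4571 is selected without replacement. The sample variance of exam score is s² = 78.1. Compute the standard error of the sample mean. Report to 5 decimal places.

0.12365

Under SRS without replacement, Var(ȳ) = (1 − f)·s²/n with f = n/N = 4571/43455 = 0.10518928.
Var(ȳ) = (1 − 0.10518928)·78.1/4571 = 0.89481072·0.017085977 = 0.015288715.
SE(ȳ) = √(0.015288715) = 0.12365.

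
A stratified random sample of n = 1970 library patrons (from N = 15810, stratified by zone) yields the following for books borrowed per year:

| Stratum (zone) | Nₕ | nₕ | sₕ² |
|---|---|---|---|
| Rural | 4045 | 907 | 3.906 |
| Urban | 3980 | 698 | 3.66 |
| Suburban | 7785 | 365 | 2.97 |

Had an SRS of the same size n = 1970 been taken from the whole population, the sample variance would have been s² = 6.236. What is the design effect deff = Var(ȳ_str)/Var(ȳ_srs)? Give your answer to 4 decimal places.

Var(ȳ_str) = Σ Wₕ²(1−fₕ)sₕ²/nₕ with Wₕ = Nₕ/15810:
  Rural: (4045/15810)²·(1−907/4045)·3.906/907 = 2.1869189 × 10^-4
  Urban: (3980/15810)²·(1−698/3980)·3.66/698 = 2.7402083 × 10^-4
  Suburban: (7785/15810)²·(1−365/7785)·2.97/365 = 0.0018804525
  → Var(ȳ_str) = 0.0023731652.
Var(ȳ_srs) = (1 − 1970/15810)·6.236/1970 = 0.0027710483.
deff = 0.0023731652 / 0.0027710483 = 0.8564.

0.8564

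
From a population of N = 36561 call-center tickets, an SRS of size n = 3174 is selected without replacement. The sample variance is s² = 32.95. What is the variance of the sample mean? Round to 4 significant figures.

Under SRS without replacement, Var(ȳ) = (1 − f)·s²/n with f = n/N = 3174/36561 = 0.08681382.
Var(ȳ) = (1 − 0.08681382)·32.95/3174 = 0.91318618·0.010381222 = 0.0094799889.

0.009480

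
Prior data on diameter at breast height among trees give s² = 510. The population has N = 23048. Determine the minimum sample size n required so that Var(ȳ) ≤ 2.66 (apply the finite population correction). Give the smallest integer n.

Without fpc, n₀ = s²/D = 510/2.66 = 191.7293.
With fpc, (1 − n/N)·s²/n ≤ D requires n ≥ n₀/(1 + n₀/N) = 191.7293/(1 + 191.7293/23048) = 190.1475.
Rounding up, n = 191.

191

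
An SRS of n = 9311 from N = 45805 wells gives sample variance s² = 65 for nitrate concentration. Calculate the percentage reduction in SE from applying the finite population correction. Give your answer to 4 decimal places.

f = n/N = 9311/45805 = 0.20327475.
SE_no-fpc = √(s²/n) = 0.08355232; SE_fpc = √((1−f)s²/n) = 0.074578356.
Ratio = √(1−f) = 0.89259467. Reduction = 100·(1 − 0.89259467) = 10.7405%.

10.7405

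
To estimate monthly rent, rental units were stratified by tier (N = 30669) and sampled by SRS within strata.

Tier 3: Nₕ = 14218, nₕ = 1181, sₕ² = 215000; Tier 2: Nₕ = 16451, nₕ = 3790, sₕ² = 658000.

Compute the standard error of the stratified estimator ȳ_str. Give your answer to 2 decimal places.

8.62

Var(ȳ_str) = Σₕ Wₕ²(1 − fₕ)sₕ²/nₕ with Wₕ = Nₕ/N, N = 30669.
Tier 3: Wₕ = 0.46359516; term = 0.46359516²·(1 − 0.08306372)·215000/1181 = 35.876123.
Tier 2: Wₕ = 0.53640484; term = 0.53640484²·(1 − 0.23038113)·658000/3790 = 38.445699.
Sum = 74.321822.
SE = √(74.321822) = 8.62.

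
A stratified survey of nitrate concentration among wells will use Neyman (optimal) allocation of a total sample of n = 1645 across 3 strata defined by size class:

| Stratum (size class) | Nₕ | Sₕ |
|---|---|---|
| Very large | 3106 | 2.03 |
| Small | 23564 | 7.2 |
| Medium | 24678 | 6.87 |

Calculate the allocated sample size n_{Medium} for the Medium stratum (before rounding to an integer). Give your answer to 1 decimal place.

Neyman allocation: nₕ = n·NₕSₕ / Σⱼ NⱼSⱼ.
Σ NⱼSⱼ = 3106·2.03 + 23564·7.2 + 24678·6.87 = 345503.84.
n_{Medium} = 1645·24678·6.87 / 345503.84 = 807.2.

807.2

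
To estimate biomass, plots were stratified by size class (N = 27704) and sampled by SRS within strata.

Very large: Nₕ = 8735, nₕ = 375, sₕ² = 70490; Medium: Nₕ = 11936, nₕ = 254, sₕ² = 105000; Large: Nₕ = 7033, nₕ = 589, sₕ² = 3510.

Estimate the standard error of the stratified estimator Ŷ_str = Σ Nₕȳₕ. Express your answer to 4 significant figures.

Var(Ŷ_str) = Σₕ Nₕ²(1 − fₕ)sₕ²/nₕ.
Very large: 8735²·(1 − 375/8735)·70490/375 = 1.3726677 × 10^10.
Medium: 11936²·(1 − 254/11936)·105000/254 = 5.7641012 × 10^10.
Large: 7033²·(1 − 589/7033)·3510/589 = 2.7007723 × 10^8.
Sum = 7.1637766 × 10^10.
SE = √(7.1637766 × 10^10) = 267700.

267700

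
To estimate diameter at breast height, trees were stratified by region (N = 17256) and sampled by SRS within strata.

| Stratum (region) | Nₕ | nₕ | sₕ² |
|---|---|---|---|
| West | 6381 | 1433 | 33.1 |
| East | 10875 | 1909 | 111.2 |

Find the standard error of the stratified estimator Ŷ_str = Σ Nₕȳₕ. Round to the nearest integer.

Var(Ŷ_str) = Σₕ Nₕ²(1 − fₕ)sₕ²/nₕ.
West: 6381²·(1 − 1433/6381)·33.1/1433 = 729289.97.
East: 10875²·(1 − 1909/10875)·111.2/1909 = 5.6797191 × 10^6.
Sum = 6.4090091 × 10^6.
SE = √(6.4090091 × 10^6) = 2532.

2532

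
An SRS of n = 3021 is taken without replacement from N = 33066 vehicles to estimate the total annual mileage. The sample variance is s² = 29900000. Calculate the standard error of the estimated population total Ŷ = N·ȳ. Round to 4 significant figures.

Var(Ŷ) = N²·Var(ȳ) = N²·(1 − n/N)·s²/n.
f = 3021/33066 = 0.09136273; Var(ȳ) = 0.90863727·29900000/3021 = 8993.1329.
Var(Ŷ) = 33066² · 8993.1329 = 9.832735 × 10^12.
SE(Ŷ) = √(9.832735 × 10^12) = 3.136 × 10^6.

3.136 × 10^6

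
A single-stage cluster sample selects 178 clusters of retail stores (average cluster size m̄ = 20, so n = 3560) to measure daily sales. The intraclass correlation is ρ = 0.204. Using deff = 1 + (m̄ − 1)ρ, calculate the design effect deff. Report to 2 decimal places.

4.88

deff = 1 + (20 − 1)·0.204 = 1 + 3.876 = 4.876.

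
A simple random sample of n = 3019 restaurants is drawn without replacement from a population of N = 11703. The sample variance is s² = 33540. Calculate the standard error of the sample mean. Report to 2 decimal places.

2.87

Under SRS without replacement, Var(ȳ) = (1 − f)·s²/n with f = n/N = 3019/11703 = 0.25796804.
Var(ȳ) = (1 − 0.25796804)·33540/3019 = 0.74203196·11.109639 = 8.2437071.
SE(ȳ) = √(8.2437071) = 2.87.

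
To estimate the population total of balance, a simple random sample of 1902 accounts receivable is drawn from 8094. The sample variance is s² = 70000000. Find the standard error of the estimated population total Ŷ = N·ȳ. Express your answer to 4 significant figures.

Var(Ŷ) = N²·Var(ȳ) = N²·(1 − n/N)·s²/n.
f = 1902/8094 = 0.23498888; Var(ȳ) = 0.76501112·70000000/1902 = 28154.983.
Var(Ŷ) = 8094² · 28154.983 = 1.8445128 × 10^12.
SE(Ŷ) = √(1.8445128 × 10^12) = 1.358 × 10^6.

1.358 × 10^6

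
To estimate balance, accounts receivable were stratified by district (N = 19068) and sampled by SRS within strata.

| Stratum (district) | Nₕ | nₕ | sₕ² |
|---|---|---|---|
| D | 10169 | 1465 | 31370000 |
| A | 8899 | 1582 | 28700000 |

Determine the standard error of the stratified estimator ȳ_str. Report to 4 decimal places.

91.9871

Var(ȳ_str) = Σₕ Wₕ²(1 − fₕ)sₕ²/nₕ with Wₕ = Nₕ/N, N = 19068.
D: Wₕ = 0.53330187; term = 0.53330187²·(1 − 0.14406530)·31370000/1465 = 5212.7121.
A: Wₕ = 0.46669813; term = 0.46669813²·(1 − 0.17777278)·28700000/1582 = 3248.9228.
Sum = 8461.6349.
SE = √(8461.6349) = 91.9871.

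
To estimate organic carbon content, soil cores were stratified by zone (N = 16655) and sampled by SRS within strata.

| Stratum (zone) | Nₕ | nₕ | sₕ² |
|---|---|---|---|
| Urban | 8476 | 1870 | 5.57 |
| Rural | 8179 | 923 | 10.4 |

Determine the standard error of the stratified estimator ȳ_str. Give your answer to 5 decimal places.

Var(ȳ_str) = Σₕ Wₕ²(1 − fₕ)sₕ²/nₕ with Wₕ = Nₕ/N, N = 16655.
Urban: Wₕ = 0.50891624; term = 0.50891624²·(1 − 0.22062294)·5.57/1870 = 6.0124826 × 10^-4.
Rural: Wₕ = 0.49108376; term = 0.49108376²·(1 − 0.11284998)·10.4/923 = 0.0024106816.
Sum = 0.0030119299.
SE = √(0.0030119299) = 0.05488.

0.05488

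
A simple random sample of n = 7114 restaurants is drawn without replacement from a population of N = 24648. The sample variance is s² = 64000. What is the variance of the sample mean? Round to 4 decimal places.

6.3998

Under SRS without replacement, Var(ȳ) = (1 − f)·s²/n with f = n/N = 7114/24648 = 0.28862382.
Var(ȳ) = (1 − 0.28862382)·64000/7114 = 0.71137618·8.9963452 = 6.3997857.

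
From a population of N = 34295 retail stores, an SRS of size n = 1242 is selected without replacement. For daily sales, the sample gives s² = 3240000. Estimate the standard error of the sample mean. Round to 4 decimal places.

Under SRS without replacement, Var(ȳ) = (1 − f)·s²/n with f = n/N = 1242/34295 = 0.03621519.
Var(ȳ) = (1 − 0.03621519)·3240000/1242 = 0.96378481·2608.6957 = 2514.2212.
SE(ȳ) = √(2514.2212) = 50.1420.

50.1420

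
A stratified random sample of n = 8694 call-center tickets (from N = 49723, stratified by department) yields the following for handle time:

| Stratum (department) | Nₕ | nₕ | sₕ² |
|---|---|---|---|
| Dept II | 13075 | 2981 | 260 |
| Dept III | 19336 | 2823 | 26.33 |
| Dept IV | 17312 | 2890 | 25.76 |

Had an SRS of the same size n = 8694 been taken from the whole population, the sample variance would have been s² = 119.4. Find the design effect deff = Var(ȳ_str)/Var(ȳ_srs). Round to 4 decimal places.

Var(ȳ_str) = Σ Wₕ²(1−fₕ)sₕ²/nₕ with Wₕ = Nₕ/49723:
  Dept II: (13075/49723)²·(1−2981/13075)·260/2981 = 0.0046558794
  Dept III: (19336/49723)²·(1−2823/19336)·26.33/2823 = 0.0012045309
  Dept IV: (17312/49723)²·(1−2890/17312)·25.76/2890 = 9.001318 × 10^-4
  → Var(ȳ_str) = 0.0067605421.
Var(ȳ_srs) = (1 − 8694/49723)·119.4/8694 = 0.011332306.
deff = 0.0067605421 / 0.011332306 = 0.5966.

0.5966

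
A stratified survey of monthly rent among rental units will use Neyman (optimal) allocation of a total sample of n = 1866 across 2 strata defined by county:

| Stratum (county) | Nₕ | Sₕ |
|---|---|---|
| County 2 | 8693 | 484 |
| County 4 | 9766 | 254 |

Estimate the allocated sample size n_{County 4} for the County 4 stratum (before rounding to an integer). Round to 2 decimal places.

Neyman allocation: nₕ = n·NₕSₕ / Σⱼ NⱼSⱼ.
Σ NⱼSⱼ = 8693·484 + 9766·254 = 6.687976 × 10^6.
n_{County 4} = 1866·9766·254 / (6.687976 × 10^6) = 692.10.

692.10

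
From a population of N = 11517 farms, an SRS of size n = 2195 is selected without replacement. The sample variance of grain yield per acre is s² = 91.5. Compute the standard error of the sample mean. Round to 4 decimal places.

0.1837

Under SRS without replacement, Var(ȳ) = (1 − f)·s²/n with f = n/N = 2195/11517 = 0.19058783.
Var(ȳ) = (1 − 0.19058783)·91.5/2195 = 0.80941217·0.041685649 = 0.033740872.
SE(ȳ) = √(0.033740872) = 0.1837.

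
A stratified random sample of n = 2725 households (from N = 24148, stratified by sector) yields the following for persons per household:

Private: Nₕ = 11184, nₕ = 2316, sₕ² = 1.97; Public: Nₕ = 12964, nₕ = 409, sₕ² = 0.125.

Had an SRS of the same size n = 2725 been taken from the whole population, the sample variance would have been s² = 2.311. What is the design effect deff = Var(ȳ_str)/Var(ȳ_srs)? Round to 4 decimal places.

Var(ȳ_str) = Σ Wₕ²(1−fₕ)sₕ²/nₕ with Wₕ = Nₕ/24148:
  Private: (11184/24148)²·(1−2316/11184)·1.97/2316 = 1.4467323 × 10^-4
  Public: (12964/24148)²·(1−409/12964)·0.125/409 = 8.5306104 × 10^-5
  → Var(ȳ_str) = 2.2997933 × 10^-4.
Var(ȳ_srs) = (1 − 2725/24148)·2.311/2725 = 7.5237189 × 10^-4.
deff = (2.2997933 × 10^-4) / (7.5237189 × 10^-4) = 0.3057.

0.3057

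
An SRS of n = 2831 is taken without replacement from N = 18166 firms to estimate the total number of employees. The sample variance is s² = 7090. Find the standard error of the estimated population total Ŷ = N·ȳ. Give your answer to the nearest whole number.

26413

Var(Ŷ) = N²·Var(ȳ) = N²·(1 − n/N)·s²/n.
f = 2831/18166 = 0.15584058; Var(ȳ) = 0.84415942·7090/2831 = 2.1141258.
Var(Ŷ) = 18166² · 2.1141258 = 6.9766903 × 10^8.
SE(Ŷ) = √(6.9766903 × 10^8) = 26413.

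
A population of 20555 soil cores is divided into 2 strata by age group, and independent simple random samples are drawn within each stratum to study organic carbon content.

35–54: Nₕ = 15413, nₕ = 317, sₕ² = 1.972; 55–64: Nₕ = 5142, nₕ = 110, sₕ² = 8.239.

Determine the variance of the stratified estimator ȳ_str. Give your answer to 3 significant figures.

0.00801

Var(ȳ_str) = Σₕ Wₕ²(1 − fₕ)sₕ²/nₕ with Wₕ = Nₕ/N, N = 20555.
35–54: Wₕ = 0.74984189; term = 0.74984189²·(1 − 0.02056705)·1.972/317 = 0.003425798.
55–64: Wₕ = 0.25015811; term = 0.25015811²·(1 − 0.02139245)·8.239/110 = 0.004586903.
Sum = 0.008012701.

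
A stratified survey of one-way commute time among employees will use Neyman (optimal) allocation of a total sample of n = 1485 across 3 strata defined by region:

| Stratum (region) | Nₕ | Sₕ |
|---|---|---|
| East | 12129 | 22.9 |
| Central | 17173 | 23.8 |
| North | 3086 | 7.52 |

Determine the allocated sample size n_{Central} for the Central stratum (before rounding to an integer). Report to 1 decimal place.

855.2

Neyman allocation: nₕ = n·NₕSₕ / Σⱼ NⱼSⱼ.
Σ NⱼSⱼ = 12129·22.9 + 17173·23.8 + 3086·7.52 = 709678.22.
n_{Central} = 1485·17173·23.8 / 709678.22 = 855.2.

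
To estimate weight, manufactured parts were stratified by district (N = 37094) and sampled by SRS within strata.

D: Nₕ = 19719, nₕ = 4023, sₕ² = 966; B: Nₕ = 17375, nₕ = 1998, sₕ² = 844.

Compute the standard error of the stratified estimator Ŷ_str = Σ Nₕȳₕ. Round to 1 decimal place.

13681.4

Var(Ŷ_str) = Σₕ Nₕ²(1 − fₕ)sₕ²/nₕ.
D: 19719²·(1 − 4023/19719)·966/4023 = 7.4319191 × 10^7.
B: 17375²·(1 − 1998/17375)·844/1998 = 1.1286087 × 10^8.
Sum = 1.8718006 × 10^8.
SE = √(1.8718006 × 10^8) = 13681.4.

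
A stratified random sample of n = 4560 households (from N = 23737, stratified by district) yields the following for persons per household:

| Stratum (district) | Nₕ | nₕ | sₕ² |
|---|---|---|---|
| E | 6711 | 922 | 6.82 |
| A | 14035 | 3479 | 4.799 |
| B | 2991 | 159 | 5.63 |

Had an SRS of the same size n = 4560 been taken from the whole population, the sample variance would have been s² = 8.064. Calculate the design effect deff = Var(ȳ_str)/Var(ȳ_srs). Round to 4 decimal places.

0.9834

Var(ȳ_str) = Σ Wₕ²(1−fₕ)sₕ²/nₕ with Wₕ = Nₕ/23737:
  E: (6711/23737)²·(1−922/6711)·6.82/922 = 5.1002631 × 10^-4
  A: (14035/23737)²·(1−3479/14035)·4.799/3479 = 3.6270744 × 10^-4
  B: (2991/23737)²·(1−159/2991)·5.63/159 = 5.323157 × 10^-4
  → Var(ȳ_str) = 0.0014050495.
Var(ȳ_srs) = (1 − 4560/23737)·8.064/4560 = 0.0014286983.
deff = 0.0014050495 / 0.0014286983 = 0.9834.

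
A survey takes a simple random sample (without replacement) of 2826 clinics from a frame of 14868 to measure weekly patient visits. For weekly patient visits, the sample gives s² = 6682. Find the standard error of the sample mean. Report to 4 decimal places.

1.3839

Under SRS without replacement, Var(ȳ) = (1 − f)·s²/n with f = n/N = 2826/14868 = 0.19007264.
Var(ȳ) = (1 − 0.19007264)·6682/2826 = 0.80992736·2.3644728 = 1.9150512.
SE(ȳ) = √(1.9150512) = 1.3839.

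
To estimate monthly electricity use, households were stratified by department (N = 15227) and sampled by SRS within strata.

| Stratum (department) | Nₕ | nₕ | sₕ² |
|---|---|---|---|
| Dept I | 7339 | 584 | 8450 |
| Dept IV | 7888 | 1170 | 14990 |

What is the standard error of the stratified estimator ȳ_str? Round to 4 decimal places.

2.4539

Var(ȳ_str) = Σₕ Wₕ²(1 − fₕ)sₕ²/nₕ with Wₕ = Nₕ/N, N = 15227.
Dept I: Wₕ = 0.48197281; term = 0.48197281²·(1 − 0.07957487)·8450/584 = 3.0936944.
Dept IV: Wₕ = 0.51802719; term = 0.51802719²·(1 − 0.14832657)·14990/1170 = 2.9281544.
Sum = 6.0218488.
SE = √(6.0218488) = 2.4539.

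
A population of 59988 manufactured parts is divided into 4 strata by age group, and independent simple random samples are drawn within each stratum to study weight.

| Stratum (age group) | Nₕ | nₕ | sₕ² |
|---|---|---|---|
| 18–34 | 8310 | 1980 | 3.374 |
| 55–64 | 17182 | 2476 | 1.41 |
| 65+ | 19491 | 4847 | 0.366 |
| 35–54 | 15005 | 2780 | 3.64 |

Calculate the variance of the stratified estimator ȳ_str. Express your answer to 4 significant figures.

1.376 × 10^-4

Var(ȳ_str) = Σₕ Wₕ²(1 − fₕ)sₕ²/nₕ with Wₕ = Nₕ/N, N = 59988.
18–34: Wₕ = 0.13852771; term = 0.13852771²·(1 − 0.23826715)·3.374/1980 = 2.4908975 × 10^-5.
55–64: Wₕ = 0.28642395; term = 0.28642395²·(1 − 0.14410430)·1.41/2476 = 3.9986002 × 10^-5.
65+: Wₕ = 0.32491498; term = 0.32491498²·(1 − 0.24867888)·0.366/4847 = 5.9892597 × 10^-6.
35–54: Wₕ = 0.25013336; term = 0.25013336²·(1 − 0.18527158)·3.64/2780 = 6.6744071 × 10^-5.
Sum = 1.3762831 × 10^-4.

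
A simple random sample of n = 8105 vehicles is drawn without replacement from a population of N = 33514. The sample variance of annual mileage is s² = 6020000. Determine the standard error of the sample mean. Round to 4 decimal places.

Under SRS without replacement, Var(ȳ) = (1 − f)·s²/n with f = n/N = 8105/33514 = 0.24183923.
Var(ȳ) = (1 − 0.24183923)·6020000/8105 = 0.75816077·742.75139 = 563.12496.
SE(ȳ) = √(563.12496) = 23.7303.

23.7303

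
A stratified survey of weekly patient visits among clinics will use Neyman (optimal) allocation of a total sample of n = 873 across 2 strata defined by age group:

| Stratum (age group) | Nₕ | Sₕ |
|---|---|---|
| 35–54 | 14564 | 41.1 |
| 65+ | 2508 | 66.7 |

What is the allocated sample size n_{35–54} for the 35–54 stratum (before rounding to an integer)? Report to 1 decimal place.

Neyman allocation: nₕ = n·NₕSₕ / Σⱼ NⱼSⱼ.
Σ NⱼSⱼ = 14564·41.1 + 2508·66.7 = 765864.
n_{35–54} = 873·14564·41.1 / 765864 = 682.3.

682.3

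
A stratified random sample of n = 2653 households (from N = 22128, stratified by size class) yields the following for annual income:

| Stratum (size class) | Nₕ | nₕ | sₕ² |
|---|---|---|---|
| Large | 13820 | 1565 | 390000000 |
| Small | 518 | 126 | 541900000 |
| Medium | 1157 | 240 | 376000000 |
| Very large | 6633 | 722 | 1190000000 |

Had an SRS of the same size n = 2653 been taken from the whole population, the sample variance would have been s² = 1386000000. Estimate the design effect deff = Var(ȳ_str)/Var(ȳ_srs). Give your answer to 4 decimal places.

0.4858

Var(ȳ_str) = Σ Wₕ²(1−fₕ)sₕ²/nₕ with Wₕ = Nₕ/22128:
  Large: (13820/22128)²·(1−1565/13820)·390000000/1565 = 86196.037
  Small: (518/22128)²·(1−126/518)·541900000/126 = 1783.5287
  Medium: (1157/22128)²·(1−240/1157)·376000000/240 = 3394.6498
  Very large: (6633/22128)²·(1−722/6633)·1190000000/722 = 131976.44
  → Var(ȳ_str) = 223350.66.
Var(ȳ_srs) = (1 − 2653/22128)·1386000000/2653 = 459791.87.
deff = 223350.66 / 459791.87 = 0.4858.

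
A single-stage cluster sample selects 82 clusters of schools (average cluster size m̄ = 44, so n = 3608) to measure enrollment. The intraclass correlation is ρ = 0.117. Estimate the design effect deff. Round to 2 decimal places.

6.03

deff = 1 + (44 − 1)·0.117 = 1 + 5.031 = 6.031.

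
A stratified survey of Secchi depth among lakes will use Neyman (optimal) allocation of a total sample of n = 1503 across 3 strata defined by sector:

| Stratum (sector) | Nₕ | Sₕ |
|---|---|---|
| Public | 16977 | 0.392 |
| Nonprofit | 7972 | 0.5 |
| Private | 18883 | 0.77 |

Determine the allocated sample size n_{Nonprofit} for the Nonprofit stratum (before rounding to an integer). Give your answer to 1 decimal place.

Neyman allocation: nₕ = n·NₕSₕ / Σⱼ NⱼSⱼ.
Σ NⱼSⱼ = 16977·0.392 + 7972·0.5 + 18883·0.77 = 25180.894.
n_{Nonprofit} = 1503·7972·0.5 / 25180.894 = 237.9.

237.9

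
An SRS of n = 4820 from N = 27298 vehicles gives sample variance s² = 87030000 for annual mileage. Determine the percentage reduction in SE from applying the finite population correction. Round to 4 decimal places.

9.2569

f = n/N = 4820/27298 = 0.17656971.
SE_no-fpc = √(s²/n) = 134.37268; SE_fpc = √((1−f)s²/n) = 121.93388.
Ratio = √(1−f) = 0.90743060. Reduction = 100·(1 − 0.90743060) = 9.2569%.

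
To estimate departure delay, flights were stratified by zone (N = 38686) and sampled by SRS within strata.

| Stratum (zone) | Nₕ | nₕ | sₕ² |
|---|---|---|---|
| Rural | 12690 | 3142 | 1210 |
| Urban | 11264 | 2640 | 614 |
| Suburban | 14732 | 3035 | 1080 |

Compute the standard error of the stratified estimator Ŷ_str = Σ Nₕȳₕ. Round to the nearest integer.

11427

Var(Ŷ_str) = Σₕ Nₕ²(1 − fₕ)sₕ²/nₕ.
Rural: 12690²·(1 − 3142/12690)·1210/3142 = 4.6660912 × 10^7.
Urban: 11264²·(1 − 2640/11264)·614/2640 = 2.259258 × 10^7.
Suburban: 14732²·(1 − 3035/14732)·1080/3035 = 6.1319875 × 10^7.
Sum = 1.3057337 × 10^8.
SE = √(1.3057337 × 10^8) = 11427.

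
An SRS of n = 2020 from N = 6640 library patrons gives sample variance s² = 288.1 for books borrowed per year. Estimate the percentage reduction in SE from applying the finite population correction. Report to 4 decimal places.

f = n/N = 2020/6640 = 0.30421687.
SE_no-fpc = √(s²/n) = 0.37765561; SE_fpc = √((1−f)s²/n) = 0.3150162.
Ratio = √(1−f) = 0.83413616. Reduction = 100·(1 − 0.83413616) = 16.5864%.

16.5864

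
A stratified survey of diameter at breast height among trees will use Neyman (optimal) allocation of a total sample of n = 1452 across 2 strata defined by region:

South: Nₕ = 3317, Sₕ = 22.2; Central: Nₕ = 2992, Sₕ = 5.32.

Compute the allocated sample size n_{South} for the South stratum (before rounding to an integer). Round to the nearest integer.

Neyman allocation: nₕ = n·NₕSₕ / Σⱼ NⱼSⱼ.
Σ NⱼSⱼ = 3317·22.2 + 2992·5.32 = 89554.84.
n_{South} = 1452·3317·22.2 / 89554.84 = 1194.

1194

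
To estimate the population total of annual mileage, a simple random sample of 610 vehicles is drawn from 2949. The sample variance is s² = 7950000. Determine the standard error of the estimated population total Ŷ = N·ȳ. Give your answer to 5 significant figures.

Var(Ŷ) = N²·Var(ȳ) = N²·(1 − n/N)·s²/n.
f = 610/2949 = 0.20684978; Var(ȳ) = 0.79315022·7950000/610 = 10336.958.
Var(Ŷ) = 2949² · 10336.958 = 8.9896399 × 10^10.
SE(Ŷ) = √(8.9896399 × 10^10) = 299830.

299830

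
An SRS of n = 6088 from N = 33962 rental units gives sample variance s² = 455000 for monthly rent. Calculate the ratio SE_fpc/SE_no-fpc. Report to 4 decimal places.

f = n/N = 6088/33962 = 0.17925917.
SE_no-fpc = √(s²/n) = 8.6450673; SE_fpc = √((1−f)s²/n) = 7.8319769.
Ratio = √(1−f) = 0.90594748.

0.9059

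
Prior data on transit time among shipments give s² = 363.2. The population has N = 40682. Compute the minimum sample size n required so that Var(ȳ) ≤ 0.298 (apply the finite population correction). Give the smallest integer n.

1184

Without fpc, n₀ = s²/D = 363.2/0.298 = 1218.7919.
With fpc, (1 − n/N)·s²/n ≤ D requires n ≥ n₀/(1 + n₀/N) = 1218.7919/(1 + 1218.7919/40682) = 1183.3402.
Rounding up, n = 1184.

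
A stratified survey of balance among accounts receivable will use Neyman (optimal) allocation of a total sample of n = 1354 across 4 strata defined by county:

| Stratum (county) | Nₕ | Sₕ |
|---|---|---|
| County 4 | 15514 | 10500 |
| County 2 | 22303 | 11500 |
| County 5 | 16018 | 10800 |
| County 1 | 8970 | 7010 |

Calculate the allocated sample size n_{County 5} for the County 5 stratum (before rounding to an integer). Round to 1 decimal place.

357.5

Neyman allocation: nₕ = n·NₕSₕ / Σⱼ NⱼSⱼ.
Σ NⱼSⱼ = 15514·10500 + 22303·11500 + 16018·10800 + 8970·7010 = 6.552556 × 10^8.
n_{County 5} = 1354·16018·10800 / (6.552556 × 10^8) = 357.5.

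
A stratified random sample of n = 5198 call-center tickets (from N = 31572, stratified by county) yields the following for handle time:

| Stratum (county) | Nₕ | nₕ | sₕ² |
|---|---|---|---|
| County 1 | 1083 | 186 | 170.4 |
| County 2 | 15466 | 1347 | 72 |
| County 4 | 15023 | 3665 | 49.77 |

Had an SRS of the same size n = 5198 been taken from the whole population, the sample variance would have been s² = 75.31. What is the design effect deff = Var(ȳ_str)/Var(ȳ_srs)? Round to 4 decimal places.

Var(ȳ_str) = Σ Wₕ²(1−fₕ)sₕ²/nₕ with Wₕ = Nₕ/31572:
  County 1: (1083/31572)²·(1−186/1083)·170.4/186 = 8.9283942 × 10^-4
  County 2: (15466/31572)²·(1−1347/15466)·72/1347 = 0.011709616
  County 4: (15023/31572)²·(1−3665/15023)·49.77/3665 = 0.0023245988
  → Var(ȳ_str) = 0.014927054.
Var(ȳ_srs) = (1 − 5198/31572)·75.31/5198 = 0.012102923.
deff = 0.014927054 / 0.012102923 = 1.2333.

1.2333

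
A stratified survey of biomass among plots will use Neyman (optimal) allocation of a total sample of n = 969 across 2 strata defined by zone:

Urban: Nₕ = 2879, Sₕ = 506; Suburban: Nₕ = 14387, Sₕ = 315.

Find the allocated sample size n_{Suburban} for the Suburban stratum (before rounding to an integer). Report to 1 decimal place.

733.3

Neyman allocation: nₕ = n·NₕSₕ / Σⱼ NⱼSⱼ.
Σ NⱼSⱼ = 2879·506 + 14387·315 = 5.988679 × 10^6.
n_{Suburban} = 969·14387·315 / (5.988679 × 10^6) = 733.3.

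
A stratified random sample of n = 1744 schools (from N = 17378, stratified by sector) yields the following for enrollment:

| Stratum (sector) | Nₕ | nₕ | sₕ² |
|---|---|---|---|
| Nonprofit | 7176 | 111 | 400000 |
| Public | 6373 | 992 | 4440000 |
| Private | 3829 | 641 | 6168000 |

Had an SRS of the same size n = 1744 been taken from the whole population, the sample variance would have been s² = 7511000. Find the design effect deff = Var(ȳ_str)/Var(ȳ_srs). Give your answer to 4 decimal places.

0.3877

Var(ȳ_str) = Σ Wₕ²(1−fₕ)sₕ²/nₕ with Wₕ = Nₕ/17378:
  Nonprofit: (7176/17378)²·(1−111/7176)·400000/111 = 604.96747
  Public: (6373/17378)²·(1−992/6373)·4440000/992 = 508.25145
  Private: (3829/17378)²·(1−641/3829)·6168000/641 = 388.947
  → Var(ȳ_str) = 1502.1659.
Var(ȳ_srs) = (1 − 1744/17378)·7511000/1744 = 3874.5529.
deff = 1502.1659 / 3874.5529 = 0.3877.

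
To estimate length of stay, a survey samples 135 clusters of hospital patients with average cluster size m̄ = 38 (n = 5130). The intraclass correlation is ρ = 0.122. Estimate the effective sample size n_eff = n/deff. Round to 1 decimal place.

deff = 1 + (38 − 1)·0.122 = 1 + 4.514 = 5.514.
n_eff = 5130 / 5.514 = 930.4.

930.4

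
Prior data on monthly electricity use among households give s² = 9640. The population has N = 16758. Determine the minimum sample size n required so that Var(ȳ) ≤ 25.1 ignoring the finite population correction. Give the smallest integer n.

385

Without fpc, n₀ = s²/D = 9640/25.1 = 384.0637.
Rounding up, n = 385.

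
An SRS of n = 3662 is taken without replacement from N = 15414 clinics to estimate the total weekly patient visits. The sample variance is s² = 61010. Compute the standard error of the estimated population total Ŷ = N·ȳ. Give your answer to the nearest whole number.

Var(Ŷ) = N²·Var(ȳ) = N²·(1 − n/N)·s²/n.
f = 3662/15414 = 0.23757623; Var(ȳ) = 0.76242377·61010/3662 = 12.702205.
Var(Ŷ) = 15414² · 12.702205 = 3.0179346 × 10^9.
SE(Ŷ) = √(3.0179346 × 10^9) = 54936.

54936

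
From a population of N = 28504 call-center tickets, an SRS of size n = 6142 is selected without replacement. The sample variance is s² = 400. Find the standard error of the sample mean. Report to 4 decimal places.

0.2260

Under SRS without replacement, Var(ȳ) = (1 − f)·s²/n with f = n/N = 6142/28504 = 0.21547853.
Var(ȳ) = (1 − 0.21547853)·400/6142 = 0.78452147·0.065125366 = 0.051092248.
SE(ȳ) = √(0.051092248) = 0.2260.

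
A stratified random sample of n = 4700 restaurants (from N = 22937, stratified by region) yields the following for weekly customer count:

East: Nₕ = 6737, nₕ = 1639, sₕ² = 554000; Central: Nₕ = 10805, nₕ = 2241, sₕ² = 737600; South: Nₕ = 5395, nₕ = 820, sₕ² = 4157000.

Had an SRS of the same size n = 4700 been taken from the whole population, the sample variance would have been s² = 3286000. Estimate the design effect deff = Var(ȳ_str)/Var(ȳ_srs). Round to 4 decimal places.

Var(ȳ_str) = Σ Wₕ²(1−fₕ)sₕ²/nₕ with Wₕ = Nₕ/22937:
  East: (6737/22937)²·(1−1639/6737)·554000/1639 = 22.066018
  Central: (10805/22937)²·(1−2241/10805)·737600/2241 = 57.890494
  South: (5395/22937)²·(1−820/5395)·4157000/820 = 237.83485
  → Var(ȳ_str) = 317.79136.
Var(ȳ_srs) = (1 − 4700/22937)·3286000/4700 = 555.88696.
deff = 317.79136 / 555.88696 = 0.5717.

0.5717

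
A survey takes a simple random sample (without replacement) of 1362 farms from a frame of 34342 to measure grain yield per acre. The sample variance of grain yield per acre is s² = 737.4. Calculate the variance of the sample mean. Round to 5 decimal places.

0.51994

Under SRS without replacement, Var(ȳ) = (1 − f)·s²/n with f = n/N = 1362/34342 = 0.03965989.
Var(ȳ) = (1 − 0.03965989)·737.4/1362 = 0.96034011·0.54140969 = 0.51993744.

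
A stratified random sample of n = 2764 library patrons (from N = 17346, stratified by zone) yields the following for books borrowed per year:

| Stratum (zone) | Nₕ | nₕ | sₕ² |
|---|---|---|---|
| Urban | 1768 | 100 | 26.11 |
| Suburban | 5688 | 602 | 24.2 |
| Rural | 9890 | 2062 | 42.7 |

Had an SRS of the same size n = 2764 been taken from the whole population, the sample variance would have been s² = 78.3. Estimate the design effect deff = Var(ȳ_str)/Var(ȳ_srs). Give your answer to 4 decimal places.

Var(ȳ_str) = Σ Wₕ²(1−fₕ)sₕ²/nₕ with Wₕ = Nₕ/17346:
  Urban: (1768/17346)²·(1−100/1768)·26.11/100 = 0.0025590955
  Suburban: (5688/17346)²·(1−602/5688)·24.2/602 = 0.0038650591
  Rural: (9890/17346)²·(1−2062/9890)·42.7/2062 = 0.0053282874
  → Var(ȳ_str) = 0.011752442.
Var(ȳ_srs) = (1 − 2764/17346)·78.3/2764 = 0.0238145.
deff = 0.011752442 / 0.0238145 = 0.4935.

0.4935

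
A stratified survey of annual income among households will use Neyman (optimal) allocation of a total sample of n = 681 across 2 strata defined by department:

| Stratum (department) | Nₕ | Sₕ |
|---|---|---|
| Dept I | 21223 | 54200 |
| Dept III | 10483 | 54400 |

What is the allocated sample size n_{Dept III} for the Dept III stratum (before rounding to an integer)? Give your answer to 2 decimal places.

Neyman allocation: nₕ = n·NₕSₕ / Σⱼ NⱼSⱼ.
Σ NⱼSⱼ = 21223·54200 + 10483·54400 = 1.7205618 × 10^9.
n_{Dept III} = 681·10483·54400 / (1.7205618 × 10^9) = 225.72.

225.72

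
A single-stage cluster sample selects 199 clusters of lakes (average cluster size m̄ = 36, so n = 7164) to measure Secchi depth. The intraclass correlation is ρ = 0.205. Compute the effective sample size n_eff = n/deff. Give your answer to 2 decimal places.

876.33

deff = 1 + (36 − 1)·0.205 = 1 + 7.175 = 8.175.
n_eff = 7164 / 8.175 = 876.33.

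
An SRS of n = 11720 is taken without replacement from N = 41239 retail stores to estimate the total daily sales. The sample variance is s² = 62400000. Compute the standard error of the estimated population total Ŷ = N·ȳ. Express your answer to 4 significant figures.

2.546 × 10^6

Var(Ŷ) = N²·Var(ȳ) = N²·(1 − n/N)·s²/n.
f = 11720/41239 = 0.28419700; Var(ȳ) = 0.71580300·62400000/11720 = 3811.1013.
Var(Ŷ) = 41239² · 3811.1013 = 6.4813689 × 10^12.
SE(Ŷ) = √(6.4813689 × 10^12) = 2.546 × 10^6.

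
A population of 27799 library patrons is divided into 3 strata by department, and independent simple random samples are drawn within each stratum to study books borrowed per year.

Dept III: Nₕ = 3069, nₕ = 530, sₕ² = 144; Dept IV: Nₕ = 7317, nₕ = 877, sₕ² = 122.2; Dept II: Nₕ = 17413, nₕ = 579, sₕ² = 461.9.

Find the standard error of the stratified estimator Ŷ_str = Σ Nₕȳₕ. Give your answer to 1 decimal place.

15573.3

Var(Ŷ_str) = Σₕ Nₕ²(1 − fₕ)sₕ²/nₕ.
Dept III: 3069²·(1 − 530/3069)·144/530 = 2.1171236 × 10^6.
Dept IV: 7317²·(1 − 877/7317)·122.2/877 = 6.5658436 × 10^6.
Dept II: 17413²·(1 − 579/17413)·461.9/579 = 2.338462 × 10^8.
Sum = 2.4252917 × 10^8.
SE = √(2.4252917 × 10^8) = 15573.3.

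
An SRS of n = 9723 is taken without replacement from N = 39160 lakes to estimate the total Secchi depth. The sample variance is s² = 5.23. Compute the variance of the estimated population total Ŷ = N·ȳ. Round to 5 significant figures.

620070

Var(Ŷ) = N²·Var(ȳ) = N²·(1 − n/N)·s²/n.
f = 9723/39160 = 0.24828907; Var(ȳ) = 0.75171093·5.23/9723 = 4.0434518 × 10^-4.
Var(Ŷ) = 39160² · (4.0434518 × 10^-4) = 620065.6.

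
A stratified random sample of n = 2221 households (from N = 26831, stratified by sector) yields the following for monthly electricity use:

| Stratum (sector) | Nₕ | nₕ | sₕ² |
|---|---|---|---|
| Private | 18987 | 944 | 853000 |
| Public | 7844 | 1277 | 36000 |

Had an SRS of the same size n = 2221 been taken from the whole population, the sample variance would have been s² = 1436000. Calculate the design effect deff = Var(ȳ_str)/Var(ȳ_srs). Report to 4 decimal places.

0.7285

Var(ȳ_str) = Σ Wₕ²(1−fₕ)sₕ²/nₕ with Wₕ = Nₕ/26831:
  Private: (18987/26831)²·(1−944/18987)·853000/944 = 429.99996
  Public: (7844/26831)²·(1−1277/7844)·36000/1277 = 2.0171699
  → Var(ȳ_str) = 432.01713.
Var(ȳ_srs) = (1 − 2221/26831)·1436000/2221 = 593.03542.
deff = 432.01713 / 593.03542 = 0.7285.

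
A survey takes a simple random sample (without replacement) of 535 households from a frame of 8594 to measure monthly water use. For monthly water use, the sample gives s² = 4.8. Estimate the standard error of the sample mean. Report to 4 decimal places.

0.0917

Under SRS without replacement, Var(ȳ) = (1 − f)·s²/n with f = n/N = 535/8594 = 0.06225273.
Var(ȳ) = (1 − 0.06225273)·4.8/535 = 0.93774727·0.0089719626 = 0.0084134334.
SE(ȳ) = √(0.0084134334) = 0.0917.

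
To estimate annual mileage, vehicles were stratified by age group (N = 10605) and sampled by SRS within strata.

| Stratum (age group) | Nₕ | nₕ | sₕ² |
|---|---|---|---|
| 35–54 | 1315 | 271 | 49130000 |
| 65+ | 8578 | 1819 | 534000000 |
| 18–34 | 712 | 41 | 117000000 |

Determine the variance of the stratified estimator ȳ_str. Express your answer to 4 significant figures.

Var(ȳ_str) = Σₕ Wₕ²(1 − fₕ)sₕ²/nₕ with Wₕ = Nₕ/N, N = 10605.
35–54: Wₕ = 0.12399811; term = 0.12399811²·(1 − 0.20608365)·49130000/271 = 2213.0049.
65+: Wₕ = 0.80886374; term = 0.80886374²·(1 − 0.21205409)·534000000/1819 = 151340.69.
18–34: Wₕ = 0.06713814; term = 0.06713814²·(1 − 0.05758427)·117000000/41 = 12122.248.
Sum = 165675.94.

165700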